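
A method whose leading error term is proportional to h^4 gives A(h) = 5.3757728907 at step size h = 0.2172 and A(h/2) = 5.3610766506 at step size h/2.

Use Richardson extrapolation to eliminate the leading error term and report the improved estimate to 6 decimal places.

5.360097

r = 4, so 2^r = 16.
16·5.3610766506 = 85.7772264096; 85.7772264096 − 5.3757728907 = 80.4014535189
Extrapolated: 80.4014535189 / 15 = 5.3600969013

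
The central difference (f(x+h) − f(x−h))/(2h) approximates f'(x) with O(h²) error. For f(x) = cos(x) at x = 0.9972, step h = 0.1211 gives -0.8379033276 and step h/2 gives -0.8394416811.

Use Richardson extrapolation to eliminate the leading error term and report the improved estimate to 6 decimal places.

-0.839954

With r = 2 the leading error scales as h^2, so the weight is 2^2 = 4.
4*(-0.8394416811) = -3.3577667244; subtract (-0.8379033276) → -2.5198633968
(-2.5198633968) ÷ 3 = -0.8399544656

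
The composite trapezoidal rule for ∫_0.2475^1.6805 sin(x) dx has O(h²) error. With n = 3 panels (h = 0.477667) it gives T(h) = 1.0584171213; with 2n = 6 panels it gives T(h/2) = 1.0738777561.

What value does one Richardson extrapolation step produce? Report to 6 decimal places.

With r = 2 the leading error scales as h^2, so the weight is 2^2 = 4.
Difference of the inputs: 1.0738777561 − 1.0584171213 = 0.0154606348
Correction (A(h/2) − A(h))/(4 − 1) = 0.0154606348/3 = 0.0051535449
R = 1.0738777561 + 0.0051535449 = 1.0790313010
Gap between inputs: 1.546e-02; correction applied: +0.0051535449.

1.079031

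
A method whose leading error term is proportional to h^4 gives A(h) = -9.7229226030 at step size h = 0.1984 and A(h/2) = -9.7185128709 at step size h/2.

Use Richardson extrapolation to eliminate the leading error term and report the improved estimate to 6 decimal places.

-9.718219

Error is O(h^4); halving h shrinks it by 2^4 = 16.
2^4·A(h/2) = -155.4962059344; minus A(h) gives -145.7732833314.
(-145.7732833314) ÷ 15 = -9.7182188888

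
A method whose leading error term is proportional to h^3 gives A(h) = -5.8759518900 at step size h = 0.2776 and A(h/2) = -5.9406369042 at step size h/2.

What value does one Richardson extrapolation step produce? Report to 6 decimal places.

-5.949878

The method has order 3: 2^3 = 8.
Weighted: (-47.5250952336) − (-5.8759518900) = -41.6491433436
Extrapolated: (-41.6491433436) / 7 = -5.9498776205
Gap between inputs: 6.469e-02; correction applied: −0.0092407163.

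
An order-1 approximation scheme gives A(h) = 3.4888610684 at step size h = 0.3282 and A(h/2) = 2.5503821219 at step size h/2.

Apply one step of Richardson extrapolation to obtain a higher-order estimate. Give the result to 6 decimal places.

r = 1, so 2^r = 2.
Numerator 2·A(h/2) − A(h) = 2·2.5503821219 − 3.4888610684 = 1.6119031754
(2·2.5503821219 − 3.4888610684)/(2 − 1) = 1.6119031754

1.611903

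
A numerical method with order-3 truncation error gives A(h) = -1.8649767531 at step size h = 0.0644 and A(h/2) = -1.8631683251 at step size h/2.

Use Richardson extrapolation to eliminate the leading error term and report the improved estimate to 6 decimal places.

Order 3 gives 2^r = 8 and 2^r − 1 = 7.
Weighted: (-14.9053466008) − (-1.8649767531) = -13.0403698477
Denominator 8 − 1 = 7.
So the Richardson estimate is -1.8629099782.

-1.862910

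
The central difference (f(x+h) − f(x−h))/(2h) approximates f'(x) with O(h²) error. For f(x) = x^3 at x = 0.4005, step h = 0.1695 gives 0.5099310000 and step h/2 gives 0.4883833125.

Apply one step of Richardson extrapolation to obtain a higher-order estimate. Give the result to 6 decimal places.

Method order is 2; weight 2^2 = 4.
4×0.4883833125 = 1.9535332500; 1.9535332500 − 0.5099310000 = 1.4436022500
Divide by 2^2 − 1 = 3.
(4×0.4883833125 − 0.5099310000)/(4 − 1) = 0.4812007500

0.481201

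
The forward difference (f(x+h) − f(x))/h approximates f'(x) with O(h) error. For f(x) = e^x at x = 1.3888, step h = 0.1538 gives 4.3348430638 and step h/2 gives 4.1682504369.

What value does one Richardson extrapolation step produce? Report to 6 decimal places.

With r = 1 the leading error scales as h^1, so the weight is 2^1 = 2.
Weighted: 8.3365008738 − 4.3348430638 = 4.0016578100
R = 4.0016578100/1 = 4.0016578100

4.001658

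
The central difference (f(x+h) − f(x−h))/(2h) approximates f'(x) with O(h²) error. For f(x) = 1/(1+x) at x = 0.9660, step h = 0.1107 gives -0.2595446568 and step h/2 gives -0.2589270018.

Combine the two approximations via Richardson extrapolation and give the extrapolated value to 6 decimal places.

The method has order 2: 2^2 = 4.
Numerator 4 × A(h/2) − A(h) = 4 × (-0.2589270018) − (-0.2595446568) = -0.7761633504
(4 × (-0.2589270018) − (-0.2595446568))/(4 − 1) = -0.2587211168
Correction |R − A(h/2)| = 2.059e-04; gap |A(h/2) − A(h)| = 6.177e-04.

-0.258721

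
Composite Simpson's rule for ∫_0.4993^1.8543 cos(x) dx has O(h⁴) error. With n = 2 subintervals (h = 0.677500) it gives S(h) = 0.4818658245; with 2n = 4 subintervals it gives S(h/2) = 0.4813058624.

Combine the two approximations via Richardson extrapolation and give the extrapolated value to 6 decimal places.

0.481269

Method order is 4; weight 2^4 = 16.
16 × 0.4813058624 − 0.4818658245 = 7.2190279739
Extrapolated: 7.2190279739 / 15 = 0.4812685316
Shift from A(h/2): −0.0000373308.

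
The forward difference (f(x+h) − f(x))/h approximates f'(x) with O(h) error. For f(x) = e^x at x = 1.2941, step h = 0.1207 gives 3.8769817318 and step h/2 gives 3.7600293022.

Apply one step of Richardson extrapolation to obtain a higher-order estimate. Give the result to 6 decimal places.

3.643077

r = 1, so 2^r = 2.
Top: 2(3.7600293022) − (3.8769817318) = 3.6430768726
Extrapolated: 3.6430768726 / 1 = 3.6430768726
Shift from A(h/2): −0.1169524296.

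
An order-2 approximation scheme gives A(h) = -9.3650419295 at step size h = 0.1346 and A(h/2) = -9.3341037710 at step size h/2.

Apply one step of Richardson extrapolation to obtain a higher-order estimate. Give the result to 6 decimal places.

The method has order 2: 2^2 = 4.
A(h/2) − A(h) = -9.3341037710 − (-9.3650419295) = 0.0309381585
Divide by 2^2 − 1 = 3: 0.0309381585/3 = 0.0103127195
R = A(h/2) + (A(h/2) − A(h))/3 = -9.3341037710 + 0.0103127195 = -9.3237910515

-9.323791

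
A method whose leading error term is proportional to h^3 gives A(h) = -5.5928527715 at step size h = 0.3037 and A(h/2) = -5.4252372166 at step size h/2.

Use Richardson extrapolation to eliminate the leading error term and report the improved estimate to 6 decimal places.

r = 3, so 2^r = 8.
2^3·A(h/2) = -43.4018977328; minus A(h) gives -37.8090449613.
Denominator 8 − 1 = 7.
So the Richardson estimate is -5.4012921373.

-5.401292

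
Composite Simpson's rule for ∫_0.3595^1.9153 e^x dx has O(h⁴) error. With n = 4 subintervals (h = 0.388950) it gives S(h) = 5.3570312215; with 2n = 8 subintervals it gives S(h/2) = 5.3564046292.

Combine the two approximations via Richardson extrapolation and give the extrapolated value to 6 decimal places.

The method has order 4: 2^4 = 16.
16*5.3564046292 = 85.7024740672; subtract 5.3570312215 → 80.3454428457
(16*5.3564046292 − 5.3570312215)/(16 − 1) = 5.3563628564
Gap between inputs: 6.266e-04; correction applied: −0.0000417728.

5.356363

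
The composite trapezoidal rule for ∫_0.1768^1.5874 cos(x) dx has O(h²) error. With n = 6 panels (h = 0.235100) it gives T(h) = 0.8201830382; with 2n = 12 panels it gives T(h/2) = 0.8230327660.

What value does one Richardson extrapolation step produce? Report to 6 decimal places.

r = 2: numerator weight 4, denominator 3.
4·0.8230327660 = 3.2921310640; 3.2921310640 − 0.8201830382 = 2.4719480258
2.4719480258 ÷ 3 = 0.8239826753

0.823983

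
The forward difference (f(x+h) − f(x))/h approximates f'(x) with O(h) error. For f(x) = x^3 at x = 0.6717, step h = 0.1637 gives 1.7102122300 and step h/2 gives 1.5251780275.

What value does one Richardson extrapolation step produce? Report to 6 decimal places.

r = 1, so 2^r = 2.
A(h/2) − A(h) = 1.5251780275 − 1.7102122300 = -0.1850342025
Divide by 2^1 − 1 = 1: (-0.1850342025)/1 = -0.1850342025
R = A(h/2) + (A(h/2) − A(h))/1 = 1.5251780275 − 0.1850342025 = 1.3401438250
Shift from A(h/2): −0.1850342025.

1.340144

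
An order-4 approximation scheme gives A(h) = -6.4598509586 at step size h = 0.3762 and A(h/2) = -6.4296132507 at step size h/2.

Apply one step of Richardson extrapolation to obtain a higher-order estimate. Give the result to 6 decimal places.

Method order is 4; weight 2^4 = 16.
16·(-6.4296132507) = -102.8738120112; (-102.8738120112) − (-6.4598509586) = -96.4139610526
(-96.4139610526) ÷ 15 = -6.4275974035

-6.427597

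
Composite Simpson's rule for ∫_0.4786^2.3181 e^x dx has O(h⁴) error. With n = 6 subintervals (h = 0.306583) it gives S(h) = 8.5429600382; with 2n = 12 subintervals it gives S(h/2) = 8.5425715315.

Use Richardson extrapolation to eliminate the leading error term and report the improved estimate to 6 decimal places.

8.542546

r = 4: numerator weight 16, denominator 15.
Top: 16(8.5425715315) − (8.5429600382) = 128.1381844658
Divide by 2^4 − 1 = 15.
Extrapolated: 128.1381844658 / 15 = 8.5425456311
Shift from A(h/2): −0.0000259004.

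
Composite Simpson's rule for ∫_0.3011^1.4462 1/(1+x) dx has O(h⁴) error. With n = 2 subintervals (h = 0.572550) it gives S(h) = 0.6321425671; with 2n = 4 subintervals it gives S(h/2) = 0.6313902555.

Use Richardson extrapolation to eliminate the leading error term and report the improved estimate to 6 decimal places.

0.631340

Method order is 4; weight 2^4 = 16.
16*0.6313902555 = 10.1022440880; subtract 0.6321425671 → 9.4701015209
Denominator 16 − 1 = 15.
(16*0.6313902555 − 0.6321425671)/(16 − 1) = 0.6313401014
Shift from A(h/2): −0.0000501541.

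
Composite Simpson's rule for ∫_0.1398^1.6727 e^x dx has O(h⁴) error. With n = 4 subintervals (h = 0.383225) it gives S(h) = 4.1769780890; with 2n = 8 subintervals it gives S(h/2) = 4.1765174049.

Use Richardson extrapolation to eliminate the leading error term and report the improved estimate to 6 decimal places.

4.176487

Method order is 4; weight 2^4 = 16.
16*4.1765174049 = 66.8242784784; subtract 4.1769780890 → 62.6473003894
Extrapolated: 62.6473003894 / 15 = 4.1764866926
Correction |R − A(h/2)| = 3.071e-05; gap |A(h/2) − A(h)| = 4.607e-04.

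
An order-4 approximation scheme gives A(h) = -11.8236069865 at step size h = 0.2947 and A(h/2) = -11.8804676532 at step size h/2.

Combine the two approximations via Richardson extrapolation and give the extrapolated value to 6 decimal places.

With r = 4 the leading error scales as h^4, so the weight is 2^4 = 16.
16·(-11.8804676532) = -190.0874824512; (-190.0874824512) − (-11.8236069865) = -178.2638754647
R = (-178.2638754647)/15 = -11.8842583643

-11.884258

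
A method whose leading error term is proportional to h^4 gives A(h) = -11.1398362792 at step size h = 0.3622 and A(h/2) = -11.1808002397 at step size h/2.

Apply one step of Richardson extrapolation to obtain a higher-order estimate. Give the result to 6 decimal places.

The method has order 4: 2^4 = 16.
A(h/2) − A(h) = -11.1808002397 − (-11.1398362792) = -0.0409639605
Divide by 2^4 − 1 = 15: (-0.0409639605)/15 = -0.0027309307
R = A(h/2) + (A(h/2) − A(h))/15 = -11.1808002397 − 0.0027309307 = -11.1835311704
Correction |R − A(h/2)| = 2.731e-03; gap |A(h/2) − A(h)| = 4.096e-02.

-11.183531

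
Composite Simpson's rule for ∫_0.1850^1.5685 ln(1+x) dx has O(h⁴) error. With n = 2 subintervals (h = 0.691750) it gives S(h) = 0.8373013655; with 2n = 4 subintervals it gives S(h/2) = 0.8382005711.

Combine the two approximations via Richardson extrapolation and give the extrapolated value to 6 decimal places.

0.838261

Method order is 4; weight 2^4 = 16.
Weighted: 13.4112091376 − 0.8373013655 = 12.5739077721
Extrapolated: 12.5739077721 / 15 = 0.8382605181
Correction |R − A(h/2)| = 5.995e-05; gap |A(h/2) − A(h)| = 8.992e-04.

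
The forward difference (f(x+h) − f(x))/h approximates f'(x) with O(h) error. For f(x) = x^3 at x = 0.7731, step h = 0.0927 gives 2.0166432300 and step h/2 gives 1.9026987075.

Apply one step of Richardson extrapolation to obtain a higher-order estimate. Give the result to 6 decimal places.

Error is O(h^1); halving h shrinks it by 2^1 = 2.
2 × 1.9026987075 = 3.8053974150; subtract 2.0166432300 → 1.7887541850
R = 1.7887541850/1 = 1.7887541850

1.788754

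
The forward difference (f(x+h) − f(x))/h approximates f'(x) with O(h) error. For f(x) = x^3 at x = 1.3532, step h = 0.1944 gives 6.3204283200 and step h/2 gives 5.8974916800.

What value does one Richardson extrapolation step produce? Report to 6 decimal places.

Method order is 1; weight 2^1 = 2.
Top: 2(5.8974916800) − (6.3204283200) = 5.4745550400
Extrapolated: 5.4745550400 / 1 = 5.4745550400

5.474555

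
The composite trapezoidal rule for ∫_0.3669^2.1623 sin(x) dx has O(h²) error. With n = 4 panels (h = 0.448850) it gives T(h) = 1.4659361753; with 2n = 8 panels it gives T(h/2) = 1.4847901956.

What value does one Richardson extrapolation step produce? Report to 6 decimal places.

The method has order 2: 2^2 = 4.
A(h/2) − A(h) = 1.4847901956 − 1.4659361753 = 0.0188540203
Divide by 2^2 − 1 = 3: 0.0188540203/3 = 0.0062846734
R = A(h/2) + (A(h/2) − A(h))/3 = 1.4847901956 + 0.0062846734 = 1.4910748690
Correction |R − A(h/2)| = 6.285e-03; gap |A(h/2) − A(h)| = 1.885e-02.

1.491075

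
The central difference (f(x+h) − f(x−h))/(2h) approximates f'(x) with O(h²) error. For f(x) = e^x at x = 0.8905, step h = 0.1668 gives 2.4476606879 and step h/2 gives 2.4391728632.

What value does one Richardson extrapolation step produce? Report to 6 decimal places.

2.436344

Leading term ∝ h^2; use weight 4 = 2^2.
Numerator 4·A(h/2) − A(h) = 4·2.4391728632 − 2.4476606879 = 7.3090307649
(4·2.4391728632 − 2.4476606879)/(4 − 1) = 2.4363435883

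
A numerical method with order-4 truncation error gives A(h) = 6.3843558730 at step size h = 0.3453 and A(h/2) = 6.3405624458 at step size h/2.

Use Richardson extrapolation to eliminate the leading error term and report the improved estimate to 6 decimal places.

r = 4, so 2^r = 16.
2^4*A(h/2) = 101.4489991328; minus A(h) gives 95.0646432598.
Denominator 16 − 1 = 15.
So the Richardson estimate is 6.3376428840.

6.337643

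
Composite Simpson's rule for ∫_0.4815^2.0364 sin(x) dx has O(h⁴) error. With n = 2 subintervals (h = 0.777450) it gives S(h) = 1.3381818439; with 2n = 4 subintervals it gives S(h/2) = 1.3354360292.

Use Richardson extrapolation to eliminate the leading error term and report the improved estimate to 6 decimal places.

1.335253

Method order is 4; weight 2^4 = 16.
Weighted: 21.3669764672 − 1.3381818439 = 20.0287946233
R = 20.0287946233/15 = 1.3352529749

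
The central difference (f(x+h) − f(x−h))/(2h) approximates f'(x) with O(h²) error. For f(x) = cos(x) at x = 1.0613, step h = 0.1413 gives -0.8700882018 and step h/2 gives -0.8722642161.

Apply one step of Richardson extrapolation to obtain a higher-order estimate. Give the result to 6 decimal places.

Order 2 gives 2^r = 4 and 2^r − 1 = 3.
4×(-0.8722642161) − (-0.8700882018) = -2.6189686626
Divide by 2^2 − 1 = 3.
So the Richardson estimate is -0.8729895542.
Correction |R − A(h/2)| = 7.253e-04; gap |A(h/2) − A(h)| = 2.176e-03.

-0.872990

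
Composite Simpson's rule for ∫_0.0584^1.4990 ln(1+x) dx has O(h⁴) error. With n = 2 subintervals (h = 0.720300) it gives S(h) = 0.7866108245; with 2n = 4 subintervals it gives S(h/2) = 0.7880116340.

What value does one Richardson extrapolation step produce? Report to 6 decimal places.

0.788105

r = 4: numerator weight 16, denominator 15.
16*0.7880116340 = 12.6081861440; subtract 0.7866108245 → 11.8215753195
(16*0.7880116340 − 0.7866108245)/(16 − 1) = 0.7881050213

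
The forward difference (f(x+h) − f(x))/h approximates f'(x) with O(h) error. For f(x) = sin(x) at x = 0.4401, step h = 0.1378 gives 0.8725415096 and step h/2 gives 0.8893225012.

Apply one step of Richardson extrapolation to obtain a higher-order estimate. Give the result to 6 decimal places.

Method order is 1; weight 2^1 = 2.
Top: 2(0.8893225012) − (0.8725415096) = 0.9061034928
Extrapolated: 0.9061034928 / 1 = 0.9061034928

0.906103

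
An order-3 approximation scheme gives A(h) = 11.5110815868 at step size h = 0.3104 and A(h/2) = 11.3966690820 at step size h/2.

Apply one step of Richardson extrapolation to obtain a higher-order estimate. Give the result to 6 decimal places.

11.380324

Method order is 3; weight 2^3 = 8.
8×11.3966690820 − 11.5110815868 = 79.6622710692
Divide by 2^3 − 1 = 7.
Extrapolated: 79.6622710692 / 7 = 11.3803244385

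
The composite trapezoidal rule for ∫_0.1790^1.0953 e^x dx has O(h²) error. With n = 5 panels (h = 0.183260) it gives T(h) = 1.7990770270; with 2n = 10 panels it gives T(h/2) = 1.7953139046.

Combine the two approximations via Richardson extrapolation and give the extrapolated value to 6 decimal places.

1.794060

Order 2 gives 2^r = 4 and 2^r − 1 = 3.
4×1.7953139046 = 7.1812556184; 7.1812556184 − 1.7990770270 = 5.3821785914
R = 5.3821785914/3 = 1.7940595305
Gap between inputs: 3.763e-03; correction applied: −0.0012543741.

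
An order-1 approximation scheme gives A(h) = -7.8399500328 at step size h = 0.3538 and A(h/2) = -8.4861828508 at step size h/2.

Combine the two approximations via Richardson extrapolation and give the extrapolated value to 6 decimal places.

Method order is 1; weight 2^1 = 2.
Difference of the inputs: -8.4861828508 − (-7.8399500328) = -0.6462328180
Divide by 2^1 − 1 = 1: (-0.6462328180)/1 = -0.6462328180
R = A(h/2) + (A(h/2) − A(h))/1 = -8.4861828508 − 0.6462328180 = -9.1324156688

-9.132416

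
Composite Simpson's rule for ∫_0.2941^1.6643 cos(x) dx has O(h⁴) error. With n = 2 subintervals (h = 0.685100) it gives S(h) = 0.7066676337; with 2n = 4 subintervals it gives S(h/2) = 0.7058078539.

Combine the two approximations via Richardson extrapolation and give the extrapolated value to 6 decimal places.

Error is O(h^4); halving h shrinks it by 2^4 = 16.
2^4*A(h/2) = 11.2929256624; minus A(h) gives 10.5862580287.
R = 10.5862580287/15 = 0.7057505352
Gap between inputs: 8.598e-04; correction applied: −0.0000573187.

0.705751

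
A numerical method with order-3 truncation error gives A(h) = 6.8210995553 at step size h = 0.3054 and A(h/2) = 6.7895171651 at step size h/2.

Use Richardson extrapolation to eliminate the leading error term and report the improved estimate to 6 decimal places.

Leading term ∝ h^3; use weight 8 = 2^3.
2^3×A(h/2) = 54.3161373208; minus A(h) gives 47.4950377655.
Denominator 8 − 1 = 7.
Extrapolated: 47.4950377655 / 7 = 6.7850053951
Gap between inputs: 3.158e-02; correction applied: −0.0045117700.

6.785005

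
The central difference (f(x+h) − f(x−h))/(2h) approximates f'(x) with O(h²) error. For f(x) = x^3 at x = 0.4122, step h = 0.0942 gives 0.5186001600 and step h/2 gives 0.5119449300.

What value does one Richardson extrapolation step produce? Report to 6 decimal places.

Leading term ∝ h^2; use weight 4 = 2^2.
2^2*A(h/2) = 2.0477797200; minus A(h) gives 1.5291795600.
Denominator 4 − 1 = 3.
Extrapolated: 1.5291795600 / 3 = 0.5097265200
Gap between inputs: 6.655e-03; correction applied: −0.0022184100.

0.509727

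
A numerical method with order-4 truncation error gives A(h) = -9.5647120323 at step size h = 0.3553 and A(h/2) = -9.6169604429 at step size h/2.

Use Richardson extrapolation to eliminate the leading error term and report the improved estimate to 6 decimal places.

Error is O(h^4); halving h shrinks it by 2^4 = 16.
16×(-9.6169604429) = -153.8713670864; subtract (-9.5647120323) → -144.3066550541
Divide by 2^4 − 1 = 15.
Result: -9.6204436703

-9.620444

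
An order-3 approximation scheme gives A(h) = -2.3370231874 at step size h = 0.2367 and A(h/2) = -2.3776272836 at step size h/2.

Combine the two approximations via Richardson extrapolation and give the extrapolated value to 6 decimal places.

-2.383428

Method order is 3; weight 2^3 = 8.
8 × (-2.3776272836) − (-2.3370231874) = -16.6839950814
Denominator 8 − 1 = 7.
Result: -2.3834278688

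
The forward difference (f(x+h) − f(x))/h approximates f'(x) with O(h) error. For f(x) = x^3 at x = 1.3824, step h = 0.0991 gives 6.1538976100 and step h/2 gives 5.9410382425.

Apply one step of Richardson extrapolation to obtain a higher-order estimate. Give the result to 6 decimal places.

5.728179

r = 1: numerator weight 2, denominator 1.
A(h/2) − A(h) = 5.9410382425 − 6.1538976100 = -0.2128593675
Correction (A(h/2) − A(h))/(2 − 1) = (-0.2128593675)/1 = -0.2128593675
R = 5.9410382425 − 0.2128593675 = 5.7281788750
Correction |R − A(h/2)| = 2.129e-01; gap |A(h/2) − A(h)| = 2.129e-01.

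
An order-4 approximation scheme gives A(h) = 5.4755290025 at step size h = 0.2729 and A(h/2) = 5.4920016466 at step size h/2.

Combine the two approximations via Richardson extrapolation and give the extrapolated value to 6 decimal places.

Leading term ∝ h^4; use weight 16 = 2^4.
Weighted: 87.8720263456 − 5.4755290025 = 82.3964973431
Extrapolated: 82.3964973431 / 15 = 5.4930998229

5.493100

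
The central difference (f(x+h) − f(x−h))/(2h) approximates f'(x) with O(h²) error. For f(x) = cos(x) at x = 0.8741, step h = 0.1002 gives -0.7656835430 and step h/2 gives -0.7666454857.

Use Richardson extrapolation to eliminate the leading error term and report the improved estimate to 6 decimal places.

r = 2: numerator weight 4, denominator 3.
4*(-0.7666454857) = -3.0665819428; subtract (-0.7656835430) → -2.3008983998
(-2.3008983998) ÷ 3 = -0.7669661333

-0.766966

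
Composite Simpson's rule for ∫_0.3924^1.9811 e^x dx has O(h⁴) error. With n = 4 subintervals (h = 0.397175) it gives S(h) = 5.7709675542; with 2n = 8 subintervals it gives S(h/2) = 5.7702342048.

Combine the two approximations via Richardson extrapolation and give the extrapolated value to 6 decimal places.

5.770185

Leading term ∝ h^4; use weight 16 = 2^4.
2^4*A(h/2) = 92.3237472768; minus A(h) gives 86.5527797226.
R = 86.5527797226/15 = 5.7701853148
Shift from A(h/2): −0.0000488900.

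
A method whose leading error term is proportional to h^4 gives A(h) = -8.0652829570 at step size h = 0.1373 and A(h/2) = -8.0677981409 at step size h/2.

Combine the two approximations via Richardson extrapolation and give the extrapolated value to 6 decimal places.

Error is O(h^4); halving h shrinks it by 2^4 = 16.
16*(-8.0677981409) = -129.0847702544; subtract (-8.0652829570) → -121.0194872974
Denominator 16 − 1 = 15.
(-121.0194872974) ÷ 15 = -8.0679658198

-8.067966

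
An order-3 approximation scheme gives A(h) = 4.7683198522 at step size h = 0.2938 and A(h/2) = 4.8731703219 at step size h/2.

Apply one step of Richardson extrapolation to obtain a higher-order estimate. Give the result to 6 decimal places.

4.888149

Method order is 3; weight 2^3 = 8.
2^3×A(h/2) = 38.9853625752; minus A(h) gives 34.2170427230.
R = 34.2170427230/7 = 4.8881489604
Gap between inputs: 1.049e-01; correction applied: +0.0149786385.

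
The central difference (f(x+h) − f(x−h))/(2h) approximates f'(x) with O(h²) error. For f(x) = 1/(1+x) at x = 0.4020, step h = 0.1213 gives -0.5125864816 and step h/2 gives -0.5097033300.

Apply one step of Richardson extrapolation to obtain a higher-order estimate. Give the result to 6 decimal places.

Method order is 2; weight 2^2 = 4.
Weighted: (-2.0388133200) − (-0.5125864816) = -1.5262268384
R = (-1.5262268384)/3 = -0.5087422795
Shift from A(h/2): +0.0009610505.

-0.508742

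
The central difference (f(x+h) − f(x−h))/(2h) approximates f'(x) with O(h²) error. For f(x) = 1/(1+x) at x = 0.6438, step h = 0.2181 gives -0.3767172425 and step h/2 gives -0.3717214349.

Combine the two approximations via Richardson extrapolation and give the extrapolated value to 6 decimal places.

-0.370056

With r = 2 the leading error scales as h^2, so the weight is 2^2 = 4.
2^2·A(h/2) = -1.4868857396; minus A(h) gives -1.1101684971.
Denominator 4 − 1 = 3.
(-1.1101684971) ÷ 3 = -0.3700561657
Gap between inputs: 4.996e-03; correction applied: +0.0016652692.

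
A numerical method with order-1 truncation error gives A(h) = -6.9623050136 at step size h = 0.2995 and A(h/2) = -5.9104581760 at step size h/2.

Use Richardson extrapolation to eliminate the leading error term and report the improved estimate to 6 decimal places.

-4.858611

r = 1: numerator weight 2, denominator 1.
2^1×A(h/2) = -11.8209163520; minus A(h) gives -4.8586113384.
(2×(-5.9104581760) − (-6.9623050136))/(2 − 1) = -4.8586113384
Correction |R − A(h/2)| = 1.052e+00; gap |A(h/2) − A(h)| = 1.052e+00.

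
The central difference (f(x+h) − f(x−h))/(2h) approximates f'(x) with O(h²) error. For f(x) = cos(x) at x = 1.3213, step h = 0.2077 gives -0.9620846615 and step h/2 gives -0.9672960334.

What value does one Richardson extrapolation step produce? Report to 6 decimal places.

-0.969033

Method order is 2; weight 2^2 = 4.
4 × (-0.9672960334) = -3.8691841336; (-3.8691841336) − (-0.9620846615) = -2.9070994721
Extrapolated: (-2.9070994721) / 3 = -0.9690331574
Correction |R − A(h/2)| = 1.737e-03; gap |A(h/2) − A(h)| = 5.211e-03.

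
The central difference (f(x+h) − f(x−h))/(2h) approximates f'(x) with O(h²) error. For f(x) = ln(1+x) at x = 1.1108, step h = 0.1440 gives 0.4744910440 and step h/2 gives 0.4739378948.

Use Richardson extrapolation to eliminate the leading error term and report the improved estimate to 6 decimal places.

0.473754

Order 2 gives 2^r = 4 and 2^r − 1 = 3.
Numerator 4·A(h/2) − A(h) = 4·0.4739378948 − 0.4744910440 = 1.4212605352
(4·0.4739378948 − 0.4744910440)/(4 − 1) = 0.4737535117
Correction |R − A(h/2)| = 1.844e-04; gap |A(h/2) − A(h)| = 5.531e-04.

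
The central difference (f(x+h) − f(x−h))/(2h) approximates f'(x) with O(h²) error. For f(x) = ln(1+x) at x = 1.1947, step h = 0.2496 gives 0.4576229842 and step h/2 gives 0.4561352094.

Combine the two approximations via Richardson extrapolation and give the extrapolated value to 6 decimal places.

Order 2 gives 2^r = 4 and 2^r − 1 = 3.
Top: 4(0.4561352094) − (0.4576229842) = 1.3669178534
1.3669178534 ÷ 3 = 0.4556392845
Correction |R − A(h/2)| = 4.959e-04; gap |A(h/2) − A(h)| = 1.488e-03.

0.455639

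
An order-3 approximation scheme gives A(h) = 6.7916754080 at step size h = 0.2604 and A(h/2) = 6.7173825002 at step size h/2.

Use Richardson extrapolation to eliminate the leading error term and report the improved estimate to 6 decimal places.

6.706769

The method has order 3: 2^3 = 8.
A(h/2) − A(h) = 6.7173825002 − 6.7916754080 = -0.0742929078
Correction (A(h/2) − A(h))/(8 − 1) = (-0.0742929078)/7 = -0.0106132725
R = 6.7173825002 − 0.0106132725 = 6.7067692277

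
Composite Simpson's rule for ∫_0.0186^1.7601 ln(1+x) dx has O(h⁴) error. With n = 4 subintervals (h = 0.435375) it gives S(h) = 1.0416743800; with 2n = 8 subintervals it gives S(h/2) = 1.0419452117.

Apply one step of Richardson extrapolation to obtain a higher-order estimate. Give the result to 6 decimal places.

Leading term ∝ h^4; use weight 16 = 2^4.
Weighted: 16.6711233872 − 1.0416743800 = 15.6294490072
Denominator 16 − 1 = 15.
15.6294490072 ÷ 15 = 1.0419632671
Shift from A(h/2): +0.0000180554.

1.041963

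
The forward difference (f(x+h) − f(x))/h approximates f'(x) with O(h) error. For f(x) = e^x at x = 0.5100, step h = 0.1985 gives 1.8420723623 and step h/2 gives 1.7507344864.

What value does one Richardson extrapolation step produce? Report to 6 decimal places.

1.659397

r = 1: numerator weight 2, denominator 1.
Numerator 2×A(h/2) − A(h) = 2×1.7507344864 − 1.8420723623 = 1.6593966105
Extrapolated: 1.6593966105 / 1 = 1.6593966105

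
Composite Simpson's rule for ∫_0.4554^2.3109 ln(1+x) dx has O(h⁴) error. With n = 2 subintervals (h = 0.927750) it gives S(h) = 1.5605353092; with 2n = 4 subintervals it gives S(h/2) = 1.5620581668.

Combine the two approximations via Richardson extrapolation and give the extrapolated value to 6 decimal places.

1.562160

Error is O(h^4); halving h shrinks it by 2^4 = 16.
16·1.5620581668 − 1.5605353092 = 23.4323953596
Denominator 16 − 1 = 15.
Extrapolated: 23.4323953596 / 15 = 1.5621596906
Gap between inputs: 1.523e-03; correction applied: +0.0001015238.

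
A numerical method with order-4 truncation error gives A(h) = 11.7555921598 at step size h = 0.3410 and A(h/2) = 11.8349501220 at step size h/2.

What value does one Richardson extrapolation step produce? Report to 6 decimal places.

Error is O(h^4); halving h shrinks it by 2^4 = 16.
Difference of the inputs: 11.8349501220 − 11.7555921598 = 0.0793579622
Correction (A(h/2) − A(h))/(16 − 1) = 0.0793579622/15 = 0.0052905308
R = A(h/2) + (A(h/2) − A(h))/15 = 11.8349501220 + 0.0052905308 = 11.8402406528

11.840241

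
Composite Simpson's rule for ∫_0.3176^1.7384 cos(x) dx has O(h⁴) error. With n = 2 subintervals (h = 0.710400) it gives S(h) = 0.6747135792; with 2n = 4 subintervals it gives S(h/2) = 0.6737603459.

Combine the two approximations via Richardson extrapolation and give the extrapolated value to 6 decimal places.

0.673697

Error is O(h^4); halving h shrinks it by 2^4 = 16.
Numerator 16·A(h/2) − A(h) = 16·0.6737603459 − 0.6747135792 = 10.1054519552
(16·0.6737603459 − 0.6747135792)/(16 − 1) = 0.6736967970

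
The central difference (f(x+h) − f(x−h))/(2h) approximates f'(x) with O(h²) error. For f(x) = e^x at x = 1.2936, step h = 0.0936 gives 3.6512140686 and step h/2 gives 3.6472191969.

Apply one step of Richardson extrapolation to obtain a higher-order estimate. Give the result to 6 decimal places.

3.645888

With r = 2 the leading error scales as h^2, so the weight is 2^2 = 4.
Numerator 4×A(h/2) − A(h) = 4×3.6472191969 − 3.6512140686 = 10.9376627190
(4×3.6472191969 − 3.6512140686)/(4 − 1) = 3.6458875730
Gap between inputs: 3.995e-03; correction applied: −0.0013316239.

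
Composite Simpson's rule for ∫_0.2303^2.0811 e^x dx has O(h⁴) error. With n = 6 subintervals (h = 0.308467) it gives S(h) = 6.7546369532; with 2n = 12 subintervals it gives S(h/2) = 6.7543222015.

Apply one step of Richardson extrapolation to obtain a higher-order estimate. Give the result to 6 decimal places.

Order 4 gives 2^r = 16 and 2^r − 1 = 15.
Numerator 16·A(h/2) − A(h) = 16·6.7543222015 − 6.7546369532 = 101.3145182708
101.3145182708 ÷ 15 = 6.7543012181
Shift from A(h/2): −0.0000209834.

6.754301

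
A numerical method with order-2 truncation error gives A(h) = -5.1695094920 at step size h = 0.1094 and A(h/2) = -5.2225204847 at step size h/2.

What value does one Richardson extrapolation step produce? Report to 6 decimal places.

Order 2 gives 2^r = 4 and 2^r − 1 = 3.
Numerator 4×A(h/2) − A(h) = 4×(-5.2225204847) − (-5.1695094920) = -15.7205724468
Extrapolated: (-15.7205724468) / 3 = -5.2401908156
Shift from A(h/2): −0.0176703309.

-5.240191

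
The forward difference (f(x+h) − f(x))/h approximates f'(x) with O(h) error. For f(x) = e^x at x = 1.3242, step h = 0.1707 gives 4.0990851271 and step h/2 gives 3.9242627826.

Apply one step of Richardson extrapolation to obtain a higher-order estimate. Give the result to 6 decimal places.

With r = 1 the leading error scales as h^1, so the weight is 2^1 = 2.
Difference of the inputs: 3.9242627826 − 4.0990851271 = -0.1748223445
Divide by 2^1 − 1 = 1: (-0.1748223445)/1 = -0.1748223445
R = 3.9242627826 − 0.1748223445 = 3.7494404381
Correction |R − A(h/2)| = 1.748e-01; gap |A(h/2) − A(h)| = 1.748e-01.

3.749440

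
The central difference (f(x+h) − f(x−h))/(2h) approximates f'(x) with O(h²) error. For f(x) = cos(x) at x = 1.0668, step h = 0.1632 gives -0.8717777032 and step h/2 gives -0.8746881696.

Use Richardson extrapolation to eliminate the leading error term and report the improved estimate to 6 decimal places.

Method order is 2; weight 2^2 = 4.
2^2×A(h/2) = -3.4987526784; minus A(h) gives -2.6269749752.
R = (-2.6269749752)/3 = -0.8756583251

-0.875658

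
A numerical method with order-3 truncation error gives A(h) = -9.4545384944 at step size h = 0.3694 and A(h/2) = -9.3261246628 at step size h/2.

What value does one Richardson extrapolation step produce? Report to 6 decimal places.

Method order is 3; weight 2^3 = 8.
Difference of the inputs: -9.3261246628 − (-9.4545384944) = 0.1284138316
Correction (A(h/2) − A(h))/(8 − 1) = 0.1284138316/7 = 0.0183448331
R = A(h/2) + (A(h/2) − A(h))/7 = -9.3261246628 + 0.0183448331 = -9.3077798297

-9.307780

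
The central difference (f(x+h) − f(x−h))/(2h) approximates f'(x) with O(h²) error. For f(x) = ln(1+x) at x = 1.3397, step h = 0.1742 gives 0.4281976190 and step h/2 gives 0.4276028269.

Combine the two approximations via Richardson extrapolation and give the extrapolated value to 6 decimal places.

0.427405

The method has order 2: 2^2 = 4.
Weighted: 1.7104113076 − 0.4281976190 = 1.2822136886
Denominator 4 − 1 = 3.
Result: 0.4274045629
Shift from A(h/2): −0.0001982640.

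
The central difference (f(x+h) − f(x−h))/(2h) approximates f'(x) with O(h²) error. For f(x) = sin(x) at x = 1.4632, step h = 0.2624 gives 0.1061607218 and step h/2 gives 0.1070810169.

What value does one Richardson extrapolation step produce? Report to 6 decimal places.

r = 2: numerator weight 4, denominator 3.
Difference of the inputs: 0.1070810169 − 0.1061607218 = 0.0009202951
Divide by 2^2 − 1 = 3: 0.0009202951/3 = 0.0003067650
R = 0.1070810169 + 0.0003067650 = 0.1073877819
Correction |R − A(h/2)| = 3.068e-04; gap |A(h/2) − A(h)| = 9.203e-04.

0.107388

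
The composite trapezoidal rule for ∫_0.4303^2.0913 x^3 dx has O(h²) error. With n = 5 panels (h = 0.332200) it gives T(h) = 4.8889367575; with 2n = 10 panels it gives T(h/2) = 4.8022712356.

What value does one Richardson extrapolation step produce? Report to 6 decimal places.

4.773383

Error is O(h^2); halving h shrinks it by 2^2 = 4.
Top: 4(4.8022712356) − (4.8889367575) = 14.3201481849
Divide by 2^2 − 1 = 3.
So the Richardson estimate is 4.7733827283.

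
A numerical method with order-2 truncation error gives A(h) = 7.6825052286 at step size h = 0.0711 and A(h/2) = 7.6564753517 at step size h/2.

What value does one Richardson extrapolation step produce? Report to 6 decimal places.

7.647799

Order 2 gives 2^r = 4 and 2^r − 1 = 3.
4×7.6564753517 − 7.6825052286 = 22.9433961782
(4×7.6564753517 − 7.6825052286)/(4 − 1) = 7.6477987261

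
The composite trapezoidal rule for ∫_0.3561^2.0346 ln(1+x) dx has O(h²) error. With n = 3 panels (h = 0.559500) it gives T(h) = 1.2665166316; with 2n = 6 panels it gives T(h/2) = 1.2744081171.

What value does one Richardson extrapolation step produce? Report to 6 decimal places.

The method has order 2: 2^2 = 4.
2^2·A(h/2) = 5.0976324684; minus A(h) gives 3.8311158368.
Denominator 4 − 1 = 3.
R = 3.8311158368/3 = 1.2770386123
Gap between inputs: 7.891e-03; correction applied: +0.0026304952.

1.277039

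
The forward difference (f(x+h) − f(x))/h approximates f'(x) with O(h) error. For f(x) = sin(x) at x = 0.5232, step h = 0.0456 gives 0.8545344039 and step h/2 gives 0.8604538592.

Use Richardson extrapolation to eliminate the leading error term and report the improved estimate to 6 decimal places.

Error is O(h^1); halving h shrinks it by 2^1 = 2.
Weighted: 1.7209077184 − 0.8545344039 = 0.8663733145
(2*0.8604538592 − 0.8545344039)/(2 − 1) = 0.8663733145

0.866373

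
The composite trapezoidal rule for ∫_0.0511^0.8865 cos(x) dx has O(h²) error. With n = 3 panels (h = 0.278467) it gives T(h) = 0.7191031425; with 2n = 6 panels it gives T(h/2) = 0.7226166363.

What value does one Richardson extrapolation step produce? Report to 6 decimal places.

Method order is 2; weight 2^2 = 4.
Difference of the inputs: 0.7226166363 − 0.7191031425 = 0.0035134938
Divide by 2^2 − 1 = 3: 0.0035134938/3 = 0.0011711646
R = 0.7226166363 + 0.0011711646 = 0.7237878009

0.723788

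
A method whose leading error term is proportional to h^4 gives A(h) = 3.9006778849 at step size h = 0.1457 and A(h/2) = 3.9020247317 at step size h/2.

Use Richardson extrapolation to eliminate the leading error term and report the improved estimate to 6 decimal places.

Method order is 4; weight 2^4 = 16.
Weighted: 62.4323957072 − 3.9006778849 = 58.5317178223
Denominator 16 − 1 = 15.
(16×3.9020247317 − 3.9006778849)/(16 − 1) = 3.9021145215

3.902115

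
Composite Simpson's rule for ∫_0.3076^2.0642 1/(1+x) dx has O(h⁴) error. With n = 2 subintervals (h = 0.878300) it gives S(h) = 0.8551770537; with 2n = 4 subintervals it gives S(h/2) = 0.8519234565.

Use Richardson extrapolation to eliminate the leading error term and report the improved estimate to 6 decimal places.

Error is O(h^4); halving h shrinks it by 2^4 = 16.
16 × 0.8519234565 = 13.6307753040; 13.6307753040 − 0.8551770537 = 12.7755982503
12.7755982503 ÷ 15 = 0.8517065500

0.851707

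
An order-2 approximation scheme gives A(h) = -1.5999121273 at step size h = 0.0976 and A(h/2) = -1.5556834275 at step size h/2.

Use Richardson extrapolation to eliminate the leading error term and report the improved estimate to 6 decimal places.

-1.540941

r = 2, so 2^r = 4.
Weighted: (-6.2227337100) − (-1.5999121273) = -4.6228215827
Denominator 4 − 1 = 3.
(4*(-1.5556834275) − (-1.5999121273))/(4 − 1) = -1.5409405276
Gap between inputs: 4.423e-02; correction applied: +0.0147428999.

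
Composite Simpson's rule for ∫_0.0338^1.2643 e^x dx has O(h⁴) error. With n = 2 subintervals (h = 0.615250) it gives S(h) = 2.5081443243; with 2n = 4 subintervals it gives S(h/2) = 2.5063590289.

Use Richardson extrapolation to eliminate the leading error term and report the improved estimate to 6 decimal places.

r = 4: numerator weight 16, denominator 15.
Weighted: 40.1017444624 − 2.5081443243 = 37.5936001381
37.5936001381 ÷ 15 = 2.5062400092
Gap between inputs: 1.785e-03; correction applied: −0.0001190197.

2.506240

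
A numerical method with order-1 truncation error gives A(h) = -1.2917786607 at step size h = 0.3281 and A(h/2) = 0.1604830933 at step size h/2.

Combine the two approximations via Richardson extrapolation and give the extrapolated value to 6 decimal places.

With r = 1 the leading error scales as h^1, so the weight is 2^1 = 2.
2·0.1604830933 = 0.3209661866; 0.3209661866 − (-1.2917786607) = 1.6127448473
Divide by 2^1 − 1 = 1.
1.6127448473 ÷ 1 = 1.6127448473
Shift from A(h/2): +1.4522617540.

1.612745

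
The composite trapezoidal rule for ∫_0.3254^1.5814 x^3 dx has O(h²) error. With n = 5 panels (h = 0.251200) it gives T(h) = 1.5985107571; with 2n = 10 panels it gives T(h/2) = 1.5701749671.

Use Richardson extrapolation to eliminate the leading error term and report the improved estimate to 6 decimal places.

Error is O(h^2); halving h shrinks it by 2^2 = 4.
Top: 4(1.5701749671) − (1.5985107571) = 4.6821891113
Denominator 4 − 1 = 3.
4.6821891113 ÷ 3 = 1.5607297038

1.560730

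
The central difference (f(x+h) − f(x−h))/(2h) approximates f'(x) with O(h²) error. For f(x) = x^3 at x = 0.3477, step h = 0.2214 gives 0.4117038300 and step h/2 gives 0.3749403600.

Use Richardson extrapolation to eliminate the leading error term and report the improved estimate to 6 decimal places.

0.362686

Leading term ∝ h^2; use weight 4 = 2^2.
2^2·A(h/2) = 1.4997614400; minus A(h) gives 1.0880576100.
Divide by 2^2 − 1 = 3.
R = 1.0880576100/3 = 0.3626858700
Shift from A(h/2): −0.0122544900.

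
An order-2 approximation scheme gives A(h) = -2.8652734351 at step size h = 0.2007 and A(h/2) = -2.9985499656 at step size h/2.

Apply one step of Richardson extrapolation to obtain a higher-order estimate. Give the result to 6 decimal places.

With r = 2 the leading error scales as h^2, so the weight is 2^2 = 4.
Difference of the inputs: -2.9985499656 − (-2.8652734351) = -0.1332765305
Correction (A(h/2) − A(h))/(4 − 1) = (-0.1332765305)/3 = -0.0444255102
R = -2.9985499656 − 0.0444255102 = -3.0429754758

-3.042975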